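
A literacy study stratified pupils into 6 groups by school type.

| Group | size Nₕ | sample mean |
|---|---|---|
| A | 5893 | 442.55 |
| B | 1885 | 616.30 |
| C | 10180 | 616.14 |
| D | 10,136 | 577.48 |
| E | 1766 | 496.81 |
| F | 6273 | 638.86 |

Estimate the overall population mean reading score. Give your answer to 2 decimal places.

575.10

x̄_st = (Σ Nₕx̄ₕ) / (Σ Nₕ) = (5893·442.55 + 1885·616.30 + 10180·616.14 + 10136·577.48 + 1766·496.81 + 6273·638.86) / 36133
= 20780250.37 / 36133 = 575.1045... → 575.10.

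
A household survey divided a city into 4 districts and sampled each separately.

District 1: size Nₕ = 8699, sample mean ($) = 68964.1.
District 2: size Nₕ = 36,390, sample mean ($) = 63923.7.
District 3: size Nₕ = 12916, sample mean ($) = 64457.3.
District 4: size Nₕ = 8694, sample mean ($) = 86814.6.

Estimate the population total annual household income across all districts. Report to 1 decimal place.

1: 8699·68964.1 = 599918705.9
2: 36390·63923.7 = 2326183443
3: 12916·64457.3 = 832530486.8
4: 8694·86814.6 = 754766132.4
τ̂ = Σ Nₕx̄ₕ = 4513398768.1.

4513398768.1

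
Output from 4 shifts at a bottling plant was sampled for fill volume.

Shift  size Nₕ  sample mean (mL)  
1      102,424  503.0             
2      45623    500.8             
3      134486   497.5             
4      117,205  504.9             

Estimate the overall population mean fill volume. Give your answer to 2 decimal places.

x̄_st = (Σ Nₕx̄ₕ) / (Σ Nₕ) = (102424·503.0 + 45623·500.8 + 134486·497.5 + 117205·504.9) / 399738
= 200450859.9 / 399738 = 501.4556... → 501.46.

501.46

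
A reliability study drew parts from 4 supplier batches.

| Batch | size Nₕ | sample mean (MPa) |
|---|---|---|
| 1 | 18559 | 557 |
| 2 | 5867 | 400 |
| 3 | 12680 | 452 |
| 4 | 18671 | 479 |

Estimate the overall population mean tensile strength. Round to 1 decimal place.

490.5

N = 18559 + 5867 + 12680 + 18671 = 55777.
The stratified mean weights each stratum mean by its population share Nₕ/N.
Σ Nₕx̄ₕ = 18559·557 + 5867·400 + 12680·452 + 18671·479 = 10337363 + 2346800 + 5731360 + 8943409 = 27358932.
Divide by N: 27358932 / 55777 = 490.506... → 490.5.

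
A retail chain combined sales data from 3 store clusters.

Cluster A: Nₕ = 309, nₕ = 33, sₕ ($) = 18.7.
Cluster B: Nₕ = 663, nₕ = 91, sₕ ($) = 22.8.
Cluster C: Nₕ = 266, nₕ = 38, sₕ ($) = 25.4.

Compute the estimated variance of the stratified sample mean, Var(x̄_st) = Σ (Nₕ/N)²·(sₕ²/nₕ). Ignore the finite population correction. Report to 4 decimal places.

N = 1238. Term for each stratum: Wₕ²sₕ²/nₕ.
Var(x̄_st) = 0.6601535 + 1.6383779 + 0.7838010 = 3.0823324 → 3.0823.

3.0823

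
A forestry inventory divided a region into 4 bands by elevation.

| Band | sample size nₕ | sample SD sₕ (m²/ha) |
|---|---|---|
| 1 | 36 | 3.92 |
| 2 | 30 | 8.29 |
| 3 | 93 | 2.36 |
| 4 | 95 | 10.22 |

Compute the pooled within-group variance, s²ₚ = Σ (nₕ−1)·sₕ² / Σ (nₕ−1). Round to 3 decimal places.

1: (36−1)·3.92² = 35·15.3664 = 537.824
2: (30−1)·8.29² = 29·68.7241 = 1992.9989
3: (93−1)·2.36² = 92·5.5696 = 512.4032
4: (95−1)·10.22² = 94·104.4484 = 9818.1496
Numerator = 12861.3757; denominator = Σ(nₕ−1) = 250.
s²ₚ = 12861.3757/250 = 51.44550... → 51.446.

51.446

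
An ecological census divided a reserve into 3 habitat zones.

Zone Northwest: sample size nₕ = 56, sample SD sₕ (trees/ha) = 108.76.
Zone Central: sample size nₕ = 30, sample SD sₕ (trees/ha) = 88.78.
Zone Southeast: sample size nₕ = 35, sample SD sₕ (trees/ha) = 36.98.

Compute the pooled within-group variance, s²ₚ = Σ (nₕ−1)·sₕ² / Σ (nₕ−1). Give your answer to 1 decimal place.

7844.5

Northwest: (56−1)·108.76² = 55·11828.7376 = 650580.568
Central: (30−1)·88.78² = 29·7881.8884 = 228574.7636
Southeast: (35−1)·36.98² = 34·1367.5204 = 46495.6936
Numerator = 925651.0252; denominator = Σ(nₕ−1) = 118.
s²ₚ = 925651.0252/118 = 7844.500... → 7844.5.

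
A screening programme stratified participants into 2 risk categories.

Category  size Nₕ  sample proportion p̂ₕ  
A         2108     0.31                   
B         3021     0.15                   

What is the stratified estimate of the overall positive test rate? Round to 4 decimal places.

0.2158

Wₕ = Nₕ/N with N = 5129: 0.4110, 0.5890.
p̂_st = 0.4110·0.31 + 0.5890·0.15 ≈ 0.215759... → 0.2158.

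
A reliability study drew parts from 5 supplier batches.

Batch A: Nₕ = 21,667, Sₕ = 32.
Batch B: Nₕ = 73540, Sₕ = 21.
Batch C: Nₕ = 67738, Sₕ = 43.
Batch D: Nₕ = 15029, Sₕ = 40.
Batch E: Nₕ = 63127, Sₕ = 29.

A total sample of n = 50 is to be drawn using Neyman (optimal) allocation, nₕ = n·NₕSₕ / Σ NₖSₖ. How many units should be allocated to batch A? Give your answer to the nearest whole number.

5

A: NₕSₕ = 21667·32 = 693344
B: NₕSₕ = 73540·21 = 1544340
C: NₕSₕ = 67738·43 = 2912734
D: NₕSₕ = 15029·40 = 601160
E: NₕSₕ = 63127·29 = 1830683
Σ NₕSₕ = 7582261.
n_A = 50·693344/7582261 = 4.572... → 5.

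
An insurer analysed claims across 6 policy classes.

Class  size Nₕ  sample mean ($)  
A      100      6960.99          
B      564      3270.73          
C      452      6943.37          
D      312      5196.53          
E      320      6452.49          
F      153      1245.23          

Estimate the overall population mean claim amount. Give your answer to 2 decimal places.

N = 1901; weights Wₕ = Nₕ/N = (0.0526, 0.2967, 0.2378, 0.1641, 0.1683, 0.0805).
x̄_st = Σ Wₕ·x̄ₕ = 0.0526·6960.99 + 0.2967·3270.73 + 0.2378·6943.37 + 0.1641·5196.53 + 0.1683·6452.49 + 0.0805·1245.23 ≈ 5026.7377...
→ 5026.74.

5026.74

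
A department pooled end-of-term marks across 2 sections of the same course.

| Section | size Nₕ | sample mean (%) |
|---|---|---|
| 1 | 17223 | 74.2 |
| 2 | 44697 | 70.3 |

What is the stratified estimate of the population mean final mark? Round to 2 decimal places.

71.38

x̄_st = (Σ Nₕx̄ₕ) / (Σ Nₕ) = (17223·74.2 + 44697·70.3) / 61920
= 4420145.7 / 61920 = 71.3848... → 71.38.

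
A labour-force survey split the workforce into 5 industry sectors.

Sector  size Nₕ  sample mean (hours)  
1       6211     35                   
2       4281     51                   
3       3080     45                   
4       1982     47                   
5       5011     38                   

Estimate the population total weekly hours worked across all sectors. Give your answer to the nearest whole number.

857888

1: 6211·35 = 217385
2: 4281·51 = 218331
3: 3080·45 = 138600
4: 1982·47 = 93154
5: 5011·38 = 190418
τ̂ = Σ Nₕx̄ₕ = 857888.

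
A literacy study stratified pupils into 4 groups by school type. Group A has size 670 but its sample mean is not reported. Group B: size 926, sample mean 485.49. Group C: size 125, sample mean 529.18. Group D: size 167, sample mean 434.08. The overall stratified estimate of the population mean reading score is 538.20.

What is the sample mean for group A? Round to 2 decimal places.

N = 670 + 926 + 125 + 167 = 1888.
Overall total = μ·N = 538.20·1888 = 1016121.6.
Subtract the known strata: 926·485.49 + 125·529.18 + 167·434.08 = 588202.6.
Remaining total for group A: 1016121.6 − 588202.6 = 427919.
Divide by its size: 427919 / 670 = 638.6851... → 638.69.

638.69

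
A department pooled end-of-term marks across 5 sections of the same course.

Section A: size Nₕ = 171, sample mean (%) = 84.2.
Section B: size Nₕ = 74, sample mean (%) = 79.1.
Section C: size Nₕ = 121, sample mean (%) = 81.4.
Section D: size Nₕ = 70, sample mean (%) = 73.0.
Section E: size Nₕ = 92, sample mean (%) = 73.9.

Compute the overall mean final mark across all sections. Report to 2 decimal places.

N = 171 + 74 + 121 + 70 + 92 = 528.
Weight each subgroup mean by Nₕ/N and sum.
Σ Nₕx̄ₕ = 171·84.2 + 74·79.1 + 121·81.4 + 70·73.0 + 92·73.9 = 14398.2 + 5853.4 + 9849.4 + 5110 + 6798.8 = 42009.8.
Divide by N: 42009.8 / 528 = 79.5640... → 79.56.

79.56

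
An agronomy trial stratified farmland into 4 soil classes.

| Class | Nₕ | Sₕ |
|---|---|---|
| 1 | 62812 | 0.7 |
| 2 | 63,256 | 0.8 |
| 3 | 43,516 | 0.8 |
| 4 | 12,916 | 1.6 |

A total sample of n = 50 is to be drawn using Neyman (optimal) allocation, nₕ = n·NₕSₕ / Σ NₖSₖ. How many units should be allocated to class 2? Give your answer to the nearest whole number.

17

Σ NₕSₕ = 62812·0.7 + 63256·0.8 + 43516·0.8 + 12916·1.6 = 150051.6.
Share for 2: 50604.8/150051.6 = 0.33725.
n_2 = 50 × 0.33725 = 16.862... → 17.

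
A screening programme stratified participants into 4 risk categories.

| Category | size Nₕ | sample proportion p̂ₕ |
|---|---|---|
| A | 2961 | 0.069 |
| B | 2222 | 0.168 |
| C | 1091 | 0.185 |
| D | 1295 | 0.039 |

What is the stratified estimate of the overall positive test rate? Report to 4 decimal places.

N = 2961 + 2222 + 1091 + 1295 = 7569.
Overall proportion = Σ (Nₕ/N)·p̂ₕ.
Σ Nₕp̂ₕ = 204.309 + 373.296 + 201.835 + 50.505 = 829.945.
829.945 / 7569 = 0.109651... → 0.1097.

0.1097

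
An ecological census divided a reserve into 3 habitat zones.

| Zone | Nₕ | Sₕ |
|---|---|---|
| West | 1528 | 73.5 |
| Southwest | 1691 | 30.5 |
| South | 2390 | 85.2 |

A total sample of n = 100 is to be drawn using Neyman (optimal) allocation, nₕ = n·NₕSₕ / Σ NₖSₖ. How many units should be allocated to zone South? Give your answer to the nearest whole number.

55

West: NₕSₕ = 1528·73.5 = 112308
Southwest: NₕSₕ = 1691·30.5 = 51575.5
South: NₕSₕ = 2390·85.2 = 203628
Σ NₕSₕ = 367511.5.
n_South = 100·203628/367511.5 = 55.407... → 55.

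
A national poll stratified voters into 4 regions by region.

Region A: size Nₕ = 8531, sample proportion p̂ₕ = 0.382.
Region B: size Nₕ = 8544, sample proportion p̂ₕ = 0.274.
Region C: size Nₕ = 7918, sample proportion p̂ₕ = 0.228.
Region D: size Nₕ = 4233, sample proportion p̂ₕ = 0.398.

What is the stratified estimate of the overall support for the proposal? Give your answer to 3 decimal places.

0.311

Wₕ = Nₕ/N with N = 29226: 0.2919, 0.2923, 0.2709, 0.1448.
p̂_st = 0.2919·0.382 + 0.2923·0.274 + 0.2709·0.228 + 0.1448·0.398 ≈ 0.31102... → 0.311.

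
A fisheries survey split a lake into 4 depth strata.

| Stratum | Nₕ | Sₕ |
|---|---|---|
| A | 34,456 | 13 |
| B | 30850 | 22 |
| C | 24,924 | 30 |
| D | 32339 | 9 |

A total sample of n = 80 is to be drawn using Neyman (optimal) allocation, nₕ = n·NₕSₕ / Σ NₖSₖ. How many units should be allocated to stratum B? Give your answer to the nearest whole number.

25

Σ NₕSₕ = 34456·13 + 30850·22 + 24924·30 + 32339·9 = 2165399.
Share for B: 678700/2165399 = 0.31343.
n_B = 80 × 0.31343 = 25.074... → 25.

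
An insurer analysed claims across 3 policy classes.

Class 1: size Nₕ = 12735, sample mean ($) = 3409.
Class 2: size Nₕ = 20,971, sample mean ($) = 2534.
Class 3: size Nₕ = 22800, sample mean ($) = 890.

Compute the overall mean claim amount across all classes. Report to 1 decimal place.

2067.9

N = 56506; weights Wₕ = Nₕ/N = (0.2254, 0.3711, 0.4035).
x̄_st = Σ Wₕ·x̄ₕ = 0.2254·3409 + 0.3711·2534 + 0.4035·890 ≈ 2067.853...
→ 2067.9.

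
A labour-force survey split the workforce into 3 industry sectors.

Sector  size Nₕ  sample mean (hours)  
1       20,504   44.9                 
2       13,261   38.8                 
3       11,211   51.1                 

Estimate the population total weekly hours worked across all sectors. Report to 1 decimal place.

1: 20504·44.9 = 920629.6
2: 13261·38.8 = 514526.8
3: 11211·51.1 = 572882.1
τ̂ = Σ Nₕx̄ₕ = 2008038.5.

2008038.5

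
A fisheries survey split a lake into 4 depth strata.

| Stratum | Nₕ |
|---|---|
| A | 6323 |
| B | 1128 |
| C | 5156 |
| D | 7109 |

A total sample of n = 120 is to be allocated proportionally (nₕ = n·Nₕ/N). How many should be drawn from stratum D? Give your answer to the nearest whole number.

Share of stratum D = 7109/19716 = 0.36057.
Allocate 120 × 0.36057 = 43.268... → 43.

43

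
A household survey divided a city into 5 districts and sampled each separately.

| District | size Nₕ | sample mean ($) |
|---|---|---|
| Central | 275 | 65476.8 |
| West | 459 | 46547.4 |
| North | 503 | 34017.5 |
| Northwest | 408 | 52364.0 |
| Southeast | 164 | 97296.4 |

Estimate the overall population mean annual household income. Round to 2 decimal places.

51853.68

N = 275 + 459 + 503 + 408 + 164 = 1809.
Weight each subgroup mean by Nₕ/N and sum.
Σ Nₕx̄ₕ = 275·65476.8 + 459·46547.4 + 503·34017.5 + 408·52364.0 + 164·97296.4 = 18006120 + 21365256.6 + 17110802.5 + 21364512 + 15956609.6 = 93803300.7.
Divide by N: 93803300.7 / 1809 = 51853.6765... → 51853.68.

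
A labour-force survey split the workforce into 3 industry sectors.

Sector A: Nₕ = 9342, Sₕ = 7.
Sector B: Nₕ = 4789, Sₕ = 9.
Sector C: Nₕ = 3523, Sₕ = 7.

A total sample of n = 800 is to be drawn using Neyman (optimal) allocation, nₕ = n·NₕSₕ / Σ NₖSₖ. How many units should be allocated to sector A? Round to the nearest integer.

393

A: NₕSₕ = 9342·7 = 65394
B: NₕSₕ = 4789·9 = 43101
C: NₕSₕ = 3523·7 = 24661
Σ NₕSₕ = 133156.
n_A = 800·65394/133156 = 392.887... → 393.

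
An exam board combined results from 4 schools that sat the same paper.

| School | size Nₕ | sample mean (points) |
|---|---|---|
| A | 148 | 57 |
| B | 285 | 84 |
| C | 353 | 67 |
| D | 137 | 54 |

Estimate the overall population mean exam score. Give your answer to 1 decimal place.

x̄_st = (Σ Nₕx̄ₕ) / (Σ Nₕ) = (148·57 + 285·84 + 353·67 + 137·54) / 923
= 63425 / 923 = 68.716... → 68.7.

68.7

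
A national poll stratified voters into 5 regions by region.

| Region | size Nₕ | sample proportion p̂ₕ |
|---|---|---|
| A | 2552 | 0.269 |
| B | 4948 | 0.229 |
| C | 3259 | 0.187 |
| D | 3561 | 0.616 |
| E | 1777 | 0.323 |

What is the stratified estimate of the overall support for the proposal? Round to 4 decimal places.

N = 2552 + 4948 + 3259 + 3561 + 1777 = 16097.
Overall proportion = Σ (Nₕ/N)·p̂ₕ.
Σ Nₕp̂ₕ = 686.488 + 1133.092 + 609.433 + 2193.576 + 573.971 = 5196.56.
5196.56 / 16097 = 0.322828... → 0.3228.

0.3228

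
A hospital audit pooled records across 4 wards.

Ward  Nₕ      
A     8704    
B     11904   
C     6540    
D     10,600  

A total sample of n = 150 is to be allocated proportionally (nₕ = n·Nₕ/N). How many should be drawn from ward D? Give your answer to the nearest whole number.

Share of ward D = 10600/37748 = 0.28081.
Allocate 150 × 0.28081 = 42.121... → 42.

42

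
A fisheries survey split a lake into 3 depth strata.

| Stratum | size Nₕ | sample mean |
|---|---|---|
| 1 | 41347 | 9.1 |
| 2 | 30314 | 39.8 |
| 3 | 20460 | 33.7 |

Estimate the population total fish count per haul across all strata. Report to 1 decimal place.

2272256.9

1: 41347·9.1 = 376257.7
2: 30314·39.8 = 1206497.2
3: 20460·33.7 = 689502
τ̂ = Σ Nₕx̄ₕ = 2272256.9.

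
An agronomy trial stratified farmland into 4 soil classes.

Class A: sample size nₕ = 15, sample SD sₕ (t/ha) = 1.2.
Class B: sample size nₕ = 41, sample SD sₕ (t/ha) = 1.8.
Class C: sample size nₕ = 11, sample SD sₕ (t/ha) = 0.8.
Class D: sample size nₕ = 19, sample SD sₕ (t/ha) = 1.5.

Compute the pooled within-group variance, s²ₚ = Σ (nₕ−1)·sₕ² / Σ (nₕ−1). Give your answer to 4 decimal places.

2.3983

Degrees of freedom: 14 + 40 + 10 + 18 = 82.
Σ(nₕ−1)sₕ² = 14·1.44 + 40·3.24 + 10·0.64 + 18·2.25 = 196.66.
s²ₚ = 196.66 / 82 = 2.398293... → 2.3983.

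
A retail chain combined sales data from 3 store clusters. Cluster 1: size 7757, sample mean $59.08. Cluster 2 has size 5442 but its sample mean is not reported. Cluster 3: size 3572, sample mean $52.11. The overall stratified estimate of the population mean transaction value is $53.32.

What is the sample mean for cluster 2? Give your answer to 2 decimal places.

N = 7757 + 5442 + 3572 = 16771.
Overall total = μ·N = 53.32·16771 = 894229.72.
Subtract the known strata: 7757·59.08 + 3572·52.11 = 644420.48.
Remaining total for cluster 2: 894229.72 − 644420.48 = 249809.24.
Divide by its size: 249809.24 / 5442 = 45.9039... → 45.90.

45.90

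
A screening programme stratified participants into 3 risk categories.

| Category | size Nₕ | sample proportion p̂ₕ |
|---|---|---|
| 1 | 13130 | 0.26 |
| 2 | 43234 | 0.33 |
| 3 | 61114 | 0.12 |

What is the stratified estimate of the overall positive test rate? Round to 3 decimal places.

0.213

N = 13130 + 43234 + 61114 = 117478.
Overall proportion = Σ (Nₕ/N)·p̂ₕ.
Σ Nₕp̂ₕ = 3413.8 + 14267.22 + 7333.68 = 25014.7.
25014.7 / 117478 = 0.21293... → 0.213.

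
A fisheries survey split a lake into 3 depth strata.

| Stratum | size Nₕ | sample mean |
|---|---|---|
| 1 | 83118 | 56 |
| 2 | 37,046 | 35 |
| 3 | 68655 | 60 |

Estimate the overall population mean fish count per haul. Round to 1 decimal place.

N = 188819; weights Wₕ = Nₕ/N = (0.4402, 0.1962, 0.3636).
x̄_st = Σ Wₕ·x̄ₕ = 0.4402·56 + 0.1962·35 + 0.3636·60 ≈ 53.334...
→ 53.3.

53.3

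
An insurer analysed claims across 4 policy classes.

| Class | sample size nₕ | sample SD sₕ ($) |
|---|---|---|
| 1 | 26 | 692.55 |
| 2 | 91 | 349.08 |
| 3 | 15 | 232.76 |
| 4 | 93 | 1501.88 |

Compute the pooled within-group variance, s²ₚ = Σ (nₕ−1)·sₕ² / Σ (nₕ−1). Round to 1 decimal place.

1046314.2

1: (26−1)·692.55² = 25·479625.5025 = 11990637.5625
2: (91−1)·349.08² = 90·121856.8464 = 10967116.176
3: (15−1)·232.76² = 14·54177.2176 = 758481.0464
4: (93−1)·1501.88² = 92·2255643.5344 = 207519205.1648
Numerator = 231235439.9497; denominator = Σ(nₕ−1) = 221.
s²ₚ = 231235439.9497/221 = 1046314.208... → 1046314.2.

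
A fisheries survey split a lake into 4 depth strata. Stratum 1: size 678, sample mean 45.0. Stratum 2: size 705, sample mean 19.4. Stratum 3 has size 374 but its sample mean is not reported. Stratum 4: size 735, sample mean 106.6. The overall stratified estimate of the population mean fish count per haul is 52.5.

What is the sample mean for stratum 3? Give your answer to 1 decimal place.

22.2

Σ Nₕx̄ₕ = N·μ, so 374·x̄_3 = 2492·52.5 − (678·45.0 + 705·19.4 + 735·106.6).
= 130830 − 122538 = 8292.
x̄_3 = 8292 / 374 = 22.171... → 22.2.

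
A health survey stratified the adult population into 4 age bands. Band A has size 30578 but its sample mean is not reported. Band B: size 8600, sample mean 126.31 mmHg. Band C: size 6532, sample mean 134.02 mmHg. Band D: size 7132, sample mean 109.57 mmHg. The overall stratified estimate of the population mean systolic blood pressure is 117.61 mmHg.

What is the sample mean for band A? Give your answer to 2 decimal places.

N = 30578 + 8600 + 6532 + 7132 = 52842.
Overall total = μ·N = 117.61·52842 = 6214747.62.
Subtract the known strata: 8600·126.31 + 6532·134.02 + 7132·109.57 = 2743137.88.
Remaining total for band A: 6214747.62 − 2743137.88 = 3471609.74.
Divide by its size: 3471609.74 / 30578 = 113.5329... → 113.53.

113.53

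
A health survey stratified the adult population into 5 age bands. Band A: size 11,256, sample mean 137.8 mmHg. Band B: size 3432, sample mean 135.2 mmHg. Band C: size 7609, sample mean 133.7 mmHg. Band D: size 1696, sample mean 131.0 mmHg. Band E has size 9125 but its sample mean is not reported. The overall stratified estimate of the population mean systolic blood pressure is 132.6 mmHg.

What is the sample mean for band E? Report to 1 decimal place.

124.6

N = 11256 + 3432 + 7609 + 1696 + 9125 = 33118.
Overall total = μ·N = 132.6·33118 = 4391446.8.
Subtract the known strata: 11256·137.8 + 3432·135.2 + 7609·133.7 + 1696·131.0 = 3254582.5.
Remaining total for band E: 4391446.8 − 3254582.5 = 1136864.3.
Divide by its size: 1136864.3 / 9125 = 124.588... → 124.6.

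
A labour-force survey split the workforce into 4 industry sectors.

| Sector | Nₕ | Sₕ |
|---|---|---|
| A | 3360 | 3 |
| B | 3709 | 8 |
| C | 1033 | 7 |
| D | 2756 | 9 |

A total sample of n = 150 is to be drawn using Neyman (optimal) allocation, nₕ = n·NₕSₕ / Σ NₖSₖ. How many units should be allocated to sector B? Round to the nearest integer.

62

A: NₕSₕ = 3360·3 = 10080
B: NₕSₕ = 3709·8 = 29672
C: NₕSₕ = 1033·7 = 7231
D: NₕSₕ = 2756·9 = 24804
Σ NₕSₕ = 71787.
n_B = 150·29672/71787 = 62.000... → 62.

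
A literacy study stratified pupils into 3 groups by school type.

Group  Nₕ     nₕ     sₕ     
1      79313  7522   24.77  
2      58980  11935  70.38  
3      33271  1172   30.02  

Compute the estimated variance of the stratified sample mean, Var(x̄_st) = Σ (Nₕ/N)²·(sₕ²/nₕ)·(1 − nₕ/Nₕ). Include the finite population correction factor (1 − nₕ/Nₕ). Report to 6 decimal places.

N = 171564. Term for each stratum: Wₕ²sₕ²/nₕ·(1−nₕ/Nₕ).
Var(x̄_st) = 0.015779046 + 0.039123889 + 0.027899653 = 0.082802587 → 0.082803.

0.082803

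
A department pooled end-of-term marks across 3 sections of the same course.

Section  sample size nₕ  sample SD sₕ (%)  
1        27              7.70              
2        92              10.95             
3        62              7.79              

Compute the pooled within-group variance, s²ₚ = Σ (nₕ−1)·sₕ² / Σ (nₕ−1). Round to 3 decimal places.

90.755

Degrees of freedom: 26 + 91 + 61 = 178.
Σ(nₕ−1)sₕ² = 26·59.29 + 91·119.9025 + 61·60.6841 = 16154.3976.
s²ₚ = 16154.3976 / 178 = 90.75504... → 90.755.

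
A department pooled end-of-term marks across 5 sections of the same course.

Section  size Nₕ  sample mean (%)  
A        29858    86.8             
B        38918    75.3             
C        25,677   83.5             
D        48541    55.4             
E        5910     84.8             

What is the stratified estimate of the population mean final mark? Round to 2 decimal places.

72.91

N = 29858 + 38918 + 25677 + 48541 + 5910 = 148904.
Overall mean = Σ (Nₕ/N)·x̄ₕ — weight by population share, not a simple average.
Σ Nₕx̄ₕ = 29858·86.8 + 38918·75.3 + 25677·83.5 + 48541·55.4 + 5910·84.8 = 2591674.4 + 2930525.4 + 2144029.5 + 2689171.4 + 501168 = 10856568.7.
Divide by N: 10856568.7 / 148904 = 72.9099... → 72.91.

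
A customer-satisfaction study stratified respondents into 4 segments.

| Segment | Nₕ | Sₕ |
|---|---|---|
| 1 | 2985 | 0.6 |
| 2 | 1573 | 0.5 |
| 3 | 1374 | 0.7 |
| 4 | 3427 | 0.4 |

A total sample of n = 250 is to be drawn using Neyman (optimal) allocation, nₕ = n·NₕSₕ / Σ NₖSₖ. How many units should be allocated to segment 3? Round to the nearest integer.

1: NₕSₕ = 2985·0.6 = 1791
2: NₕSₕ = 1573·0.5 = 786.5
3: NₕSₕ = 1374·0.7 = 961.8
4: NₕSₕ = 3427·0.4 = 1370.8
Σ NₕSₕ = 4910.1.
n_3 = 250·961.8/4910.1 = 48.970... → 49.

49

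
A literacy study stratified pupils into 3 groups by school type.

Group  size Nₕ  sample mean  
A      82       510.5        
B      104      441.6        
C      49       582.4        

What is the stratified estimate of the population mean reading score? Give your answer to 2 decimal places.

N = 235; weights Wₕ = Nₕ/N = (0.3489, 0.4426, 0.2085).
x̄_st = Σ Wₕ·x̄ₕ = 0.3489·510.5 + 0.4426·441.6 + 0.2085·582.4 ≈ 495
→ 495.00.

495.00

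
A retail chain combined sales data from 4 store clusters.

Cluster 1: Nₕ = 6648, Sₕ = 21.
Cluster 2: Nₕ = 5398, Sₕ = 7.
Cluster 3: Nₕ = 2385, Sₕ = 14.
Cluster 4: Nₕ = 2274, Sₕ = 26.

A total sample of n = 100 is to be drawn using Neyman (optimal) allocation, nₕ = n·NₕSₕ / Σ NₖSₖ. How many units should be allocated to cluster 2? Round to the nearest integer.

1: NₕSₕ = 6648·21 = 139608
2: NₕSₕ = 5398·7 = 37786
3: NₕSₕ = 2385·14 = 33390
4: NₕSₕ = 2274·26 = 59124
Σ NₕSₕ = 269908.
n_2 = 100·37786/269908 = 14.000... → 14.

14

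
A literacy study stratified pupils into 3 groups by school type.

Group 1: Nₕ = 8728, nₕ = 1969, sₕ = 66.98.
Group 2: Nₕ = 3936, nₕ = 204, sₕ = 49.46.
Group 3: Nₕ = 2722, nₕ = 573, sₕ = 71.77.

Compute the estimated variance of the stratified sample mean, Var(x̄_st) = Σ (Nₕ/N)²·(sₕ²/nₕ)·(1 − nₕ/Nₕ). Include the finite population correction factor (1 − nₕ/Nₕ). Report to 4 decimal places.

N = 15386. Term for each stratum: Wₕ²sₕ²/nₕ·(1−nₕ/Nₕ).
Var(x̄_st) = 0.5677933 + 0.7440863 + 0.2221285 = 1.5340082 → 1.5340.

1.5340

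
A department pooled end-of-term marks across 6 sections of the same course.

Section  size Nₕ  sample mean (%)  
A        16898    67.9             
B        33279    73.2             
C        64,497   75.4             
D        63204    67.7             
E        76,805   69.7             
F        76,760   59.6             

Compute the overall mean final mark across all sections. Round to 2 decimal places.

68.35

x̄_st = (Σ Nₕx̄ₕ) / (Σ Nₕ) = (16898·67.9 + 33279·73.2 + 64497·75.4 + 63204·67.7 + 76805·69.7 + 76760·59.6) / 331443
= 22653586.1 / 331443 = 68.3484... → 68.35.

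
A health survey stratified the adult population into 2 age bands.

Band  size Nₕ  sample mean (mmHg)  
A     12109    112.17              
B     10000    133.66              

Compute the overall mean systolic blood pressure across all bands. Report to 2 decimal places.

N = 12109 + 10000 = 22109.
Overall mean = Σ (Nₕ/N)·x̄ₕ — weight by population share, not a simple average.
Σ Nₕx̄ₕ = 12109·112.17 + 10000·133.66 = 1358266.53 + 1336600 = 2694866.53.
Divide by N: 2694866.53 / 22109 = 121.8900... → 121.89.

121.89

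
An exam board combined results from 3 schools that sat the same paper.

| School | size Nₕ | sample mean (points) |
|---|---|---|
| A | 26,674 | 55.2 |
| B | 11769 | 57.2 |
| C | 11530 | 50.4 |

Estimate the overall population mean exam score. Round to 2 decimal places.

54.56

x̄_st = (Σ Nₕx̄ₕ) / (Σ Nₕ) = (26674·55.2 + 11769·57.2 + 11530·50.4) / 49973
= 2726703.6 / 49973 = 54.5635... → 54.56.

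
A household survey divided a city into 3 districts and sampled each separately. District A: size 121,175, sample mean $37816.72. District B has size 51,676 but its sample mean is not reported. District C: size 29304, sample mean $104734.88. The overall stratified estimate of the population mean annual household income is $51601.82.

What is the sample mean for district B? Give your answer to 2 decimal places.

53796.23

N = 121175 + 51676 + 29304 = 202155.
Overall total = μ·N = 51601.82·202155 = 10431565922.1.
Subtract the known strata: 121175·37816.72 + 29304·104734.88 = 7651591969.52.
Remaining total for district B: 10431565922.1 − 7651591969.52 = 2779973952.58.
Divide by its size: 2779973952.58 / 51676 = 53796.2294... → 53796.23.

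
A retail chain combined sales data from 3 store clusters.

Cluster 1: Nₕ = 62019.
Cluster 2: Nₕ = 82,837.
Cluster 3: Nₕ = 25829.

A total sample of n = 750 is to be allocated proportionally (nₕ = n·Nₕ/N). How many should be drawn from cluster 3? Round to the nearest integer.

N = 62019 + 82837 + 25829 = 170685.
n_3 = 750·25829/170685 = 113.494... → 113.

113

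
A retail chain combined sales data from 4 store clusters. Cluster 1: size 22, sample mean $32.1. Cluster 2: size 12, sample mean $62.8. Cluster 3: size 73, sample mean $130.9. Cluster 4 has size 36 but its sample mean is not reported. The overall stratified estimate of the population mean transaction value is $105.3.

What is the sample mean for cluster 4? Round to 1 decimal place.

112.3

N = 22 + 12 + 73 + 36 = 143.
Overall total = μ·N = 105.3·143 = 15057.9.
Subtract the known strata: 22·32.1 + 12·62.8 + 73·130.9 = 11015.5.
Remaining total for cluster 4: 15057.9 − 11015.5 = 4042.4.
Divide by its size: 4042.4 / 36 = 112.289... → 112.3.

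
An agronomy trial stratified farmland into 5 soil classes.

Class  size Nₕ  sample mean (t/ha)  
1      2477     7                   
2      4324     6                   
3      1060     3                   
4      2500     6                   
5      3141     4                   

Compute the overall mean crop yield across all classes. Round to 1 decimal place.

5.5

N = 13502; weights Wₕ = Nₕ/N = (0.1835, 0.3202, 0.0785, 0.1852, 0.2326).
x̄_st = Σ Wₕ·x̄ₕ = 0.1835·7 + 0.3202·6 + 0.0785·3 + 0.1852·6 + 0.2326·4 ≈ 5.483...
→ 5.5.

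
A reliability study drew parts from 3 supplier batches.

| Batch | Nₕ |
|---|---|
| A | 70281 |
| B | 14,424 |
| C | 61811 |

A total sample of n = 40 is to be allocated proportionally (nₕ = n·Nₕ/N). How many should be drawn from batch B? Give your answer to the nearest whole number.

4

N = 70281 + 14424 + 61811 = 146516.
n_B = 40·14424/146516 = 3.938... → 4.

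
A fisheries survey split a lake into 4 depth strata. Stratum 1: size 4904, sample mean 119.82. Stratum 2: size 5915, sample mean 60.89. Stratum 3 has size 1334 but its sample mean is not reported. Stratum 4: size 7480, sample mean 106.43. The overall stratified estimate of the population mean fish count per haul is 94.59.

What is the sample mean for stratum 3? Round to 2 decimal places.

Σ Nₕx̄ₕ = N·μ, so 1334·x̄_3 = 19633·94.59 − (4904·119.82 + 5915·60.89 + 7480·106.43).
= 1857085.47 − 1743858.03 = 113227.44.
x̄_3 = 113227.44 / 1334 = 84.8781... → 84.88.

84.88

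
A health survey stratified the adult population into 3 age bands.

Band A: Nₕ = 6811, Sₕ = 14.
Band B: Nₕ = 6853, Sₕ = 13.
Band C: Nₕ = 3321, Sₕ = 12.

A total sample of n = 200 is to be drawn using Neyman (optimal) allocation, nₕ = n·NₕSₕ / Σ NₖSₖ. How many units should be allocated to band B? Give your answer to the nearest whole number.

79

Σ NₕSₕ = 6811·14 + 6853·13 + 3321·12 = 224295.
Share for B: 89089/224295 = 0.39720.
n_B = 200 × 0.39720 = 79.439... → 79.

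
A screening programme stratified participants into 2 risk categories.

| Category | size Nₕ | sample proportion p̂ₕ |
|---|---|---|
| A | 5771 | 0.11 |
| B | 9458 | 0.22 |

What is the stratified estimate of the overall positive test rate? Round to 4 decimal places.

0.1783

Wₕ = Nₕ/N with N = 15229: 0.3789, 0.6211.
p̂_st = 0.3789·0.11 + 0.6211·0.22 ≈ 0.178316... → 0.1783.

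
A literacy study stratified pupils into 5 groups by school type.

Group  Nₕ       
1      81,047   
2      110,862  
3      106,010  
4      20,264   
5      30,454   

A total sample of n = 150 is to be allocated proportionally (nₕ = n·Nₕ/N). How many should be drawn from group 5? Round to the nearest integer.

13

Share of group 5 = 30454/348637 = 0.08735.
Allocate 150 × 0.08735 = 13.103... → 13.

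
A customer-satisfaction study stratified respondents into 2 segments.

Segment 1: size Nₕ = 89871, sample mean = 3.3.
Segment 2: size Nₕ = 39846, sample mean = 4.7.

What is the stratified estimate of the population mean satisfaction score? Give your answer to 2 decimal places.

3.73

N = 89871 + 39846 = 129717.
Overall mean = Σ (Nₕ/N)·x̄ₕ — weight by population share, not a simple average.
Σ Nₕx̄ₕ = 89871·3.3 + 39846·4.7 = 296574.3 + 187276.2 = 483850.5.
Divide by N: 483850.5 / 129717 = 3.7300... → 3.73.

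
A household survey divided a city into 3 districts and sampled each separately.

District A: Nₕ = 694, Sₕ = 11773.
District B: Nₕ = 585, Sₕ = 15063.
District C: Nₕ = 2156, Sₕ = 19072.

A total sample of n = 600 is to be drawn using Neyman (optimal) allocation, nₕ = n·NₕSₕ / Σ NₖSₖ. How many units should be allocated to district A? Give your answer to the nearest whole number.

84

A: NₕSₕ = 694·11773 = 8170462
B: NₕSₕ = 585·15063 = 8811855
C: NₕSₕ = 2156·19072 = 41119232
Σ NₕSₕ = 58101549.
n_A = 600·8170462/58101549 = 84.374... → 84.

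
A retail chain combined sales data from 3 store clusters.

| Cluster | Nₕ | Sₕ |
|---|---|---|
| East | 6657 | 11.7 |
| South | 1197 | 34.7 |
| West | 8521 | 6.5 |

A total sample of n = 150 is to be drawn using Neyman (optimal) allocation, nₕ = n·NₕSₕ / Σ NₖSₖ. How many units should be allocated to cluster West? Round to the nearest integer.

48

Σ NₕSₕ = 6657·11.7 + 1197·34.7 + 8521·6.5 = 174809.3.
Share for West: 55386.5/174809.3 = 0.31684.
n_West = 150 × 0.31684 = 47.526... → 48.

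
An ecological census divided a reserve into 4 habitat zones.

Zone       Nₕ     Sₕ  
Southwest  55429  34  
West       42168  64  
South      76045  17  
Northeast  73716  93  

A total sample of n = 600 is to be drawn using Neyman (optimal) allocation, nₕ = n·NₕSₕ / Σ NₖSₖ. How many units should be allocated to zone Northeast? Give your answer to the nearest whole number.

323

Σ NₕSₕ = 55429·34 + 42168·64 + 76045·17 + 73716·93 = 12731691.
Share for Northeast: 6855588/12731691 = 0.53847.
n_Northeast = 600 × 0.53847 = 323.080... → 323.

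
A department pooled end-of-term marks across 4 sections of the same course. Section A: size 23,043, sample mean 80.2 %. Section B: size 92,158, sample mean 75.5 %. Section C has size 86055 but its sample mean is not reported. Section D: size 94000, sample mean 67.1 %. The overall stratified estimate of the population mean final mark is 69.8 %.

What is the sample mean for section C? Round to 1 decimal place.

N = 23043 + 92158 + 86055 + 94000 = 295256.
Overall total = μ·N = 69.8·295256 = 20608868.8.
Subtract the known strata: 23043·80.2 + 92158·75.5 + 94000·67.1 = 15113377.6.
Remaining total for section C: 20608868.8 − 15113377.6 = 5495491.2.
Divide by its size: 5495491.2 / 86055 = 63.860... → 63.9.

63.9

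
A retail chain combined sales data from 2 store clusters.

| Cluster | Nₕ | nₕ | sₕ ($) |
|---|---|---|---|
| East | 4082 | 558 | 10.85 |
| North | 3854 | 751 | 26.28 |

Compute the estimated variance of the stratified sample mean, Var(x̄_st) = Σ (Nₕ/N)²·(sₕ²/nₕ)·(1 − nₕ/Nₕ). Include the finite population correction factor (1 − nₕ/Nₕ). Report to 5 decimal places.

0.22281

N = 7936. Term for each stratum: Wₕ²sₕ²/nₕ·(1−nₕ/Nₕ).
Var(x̄_st) = 0.04818711 + 0.17462280 = 0.22280991 → 0.22281.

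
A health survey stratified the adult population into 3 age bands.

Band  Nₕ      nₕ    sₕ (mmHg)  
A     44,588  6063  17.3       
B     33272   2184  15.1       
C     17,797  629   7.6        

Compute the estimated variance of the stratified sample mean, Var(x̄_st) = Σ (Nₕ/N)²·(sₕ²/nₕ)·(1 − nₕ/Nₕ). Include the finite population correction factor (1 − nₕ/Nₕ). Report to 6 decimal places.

N = 95657. Term for each stratum: Wₕ²sₕ²/nₕ·(1−nₕ/Nₕ).
Var(x̄_st) = 0.009266842 + 0.011801561 + 0.003066264 = 0.024134667 → 0.024135.

0.024135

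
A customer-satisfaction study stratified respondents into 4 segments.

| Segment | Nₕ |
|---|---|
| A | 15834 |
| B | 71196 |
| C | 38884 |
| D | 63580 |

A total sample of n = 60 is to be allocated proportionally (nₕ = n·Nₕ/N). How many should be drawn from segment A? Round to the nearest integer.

5

Share of segment A = 15834/189494 = 0.08356.
Allocate 60 × 0.08356 = 5.014... → 5.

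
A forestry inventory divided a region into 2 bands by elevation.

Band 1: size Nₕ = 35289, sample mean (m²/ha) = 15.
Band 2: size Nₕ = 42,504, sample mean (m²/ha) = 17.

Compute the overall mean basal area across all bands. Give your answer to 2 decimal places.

16.09

N = 77793; weights Wₕ = Nₕ/N = (0.4536, 0.5464).
x̄_st = Σ Wₕ·x̄ₕ = 0.4536·15 + 0.5464·17 ≈ 16.0927...
→ 16.09.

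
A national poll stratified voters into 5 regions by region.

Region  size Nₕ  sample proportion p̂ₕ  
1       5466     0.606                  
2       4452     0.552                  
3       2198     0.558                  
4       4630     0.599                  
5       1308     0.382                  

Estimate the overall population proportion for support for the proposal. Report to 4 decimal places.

Wₕ = Nₕ/N with N = 18054: 0.3028, 0.2466, 0.1217, 0.2565, 0.0724.
p̂_st = 0.3028·0.606 + 0.2466·0.552 + 0.1217·0.558 + 0.2565·0.599 + 0.0724·0.382 ≈ 0.568816... → 0.5688.

0.5688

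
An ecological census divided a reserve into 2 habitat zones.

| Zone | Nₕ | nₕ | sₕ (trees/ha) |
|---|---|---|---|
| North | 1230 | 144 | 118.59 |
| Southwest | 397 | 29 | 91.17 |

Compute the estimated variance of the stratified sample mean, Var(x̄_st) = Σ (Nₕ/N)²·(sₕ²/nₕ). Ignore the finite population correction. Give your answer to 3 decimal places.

N = 1627; Wₕ = Nₕ/N.
zone North: (1230/1627)²·118.59²/144 = 55.817292
zone Southwest: (397/1627)²·91.17²/29 = 17.065217
Sum = 72.882509 → 72.883.

72.883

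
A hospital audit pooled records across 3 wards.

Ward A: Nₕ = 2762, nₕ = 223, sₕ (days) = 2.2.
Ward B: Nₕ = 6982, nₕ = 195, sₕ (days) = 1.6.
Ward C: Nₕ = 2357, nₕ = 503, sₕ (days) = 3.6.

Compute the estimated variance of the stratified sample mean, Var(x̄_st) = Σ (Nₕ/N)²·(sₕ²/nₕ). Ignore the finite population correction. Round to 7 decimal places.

0.0064786

N = 12101; Wₕ = Nₕ/N.
ward A: (2762/12101)²·2.2²/223 = 0.0011306946
ward B: (6982/12101)²·1.6²/195 = 0.0043704134
ward C: (2357/12101)²·3.6²/503 = 0.0009774930
Sum = 0.0064786010 → 0.0064786.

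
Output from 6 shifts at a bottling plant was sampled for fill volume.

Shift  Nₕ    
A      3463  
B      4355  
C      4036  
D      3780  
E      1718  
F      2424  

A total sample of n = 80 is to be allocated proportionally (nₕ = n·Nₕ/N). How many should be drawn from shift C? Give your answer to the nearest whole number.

N = 3463 + 4355 + 4036 + 3780 + 1718 + 2424 = 19776.
n_C = 80·4036/19776 = 16.327... → 16.

16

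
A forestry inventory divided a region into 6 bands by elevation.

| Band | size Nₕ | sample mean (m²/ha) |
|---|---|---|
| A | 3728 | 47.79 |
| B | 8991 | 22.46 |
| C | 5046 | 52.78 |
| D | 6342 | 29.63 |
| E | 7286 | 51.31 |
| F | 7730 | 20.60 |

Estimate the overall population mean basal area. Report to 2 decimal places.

x̄_st = (Σ Nₕx̄ₕ) / (Σ Nₕ) = (3728·47.79 + 8991·22.46 + 5046·52.78 + 6342·29.63 + 7286·51.31 + 7730·20.60) / 39123
= 1367422.98 / 39123 = 34.9519... → 34.95.

34.95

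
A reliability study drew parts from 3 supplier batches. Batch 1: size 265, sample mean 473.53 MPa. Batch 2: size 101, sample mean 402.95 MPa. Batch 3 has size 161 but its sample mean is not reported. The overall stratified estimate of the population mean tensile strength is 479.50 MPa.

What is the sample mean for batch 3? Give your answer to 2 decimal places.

537.35

N = 265 + 101 + 161 = 527.
Overall total = μ·N = 479.50·527 = 252696.5.
Subtract the known strata: 265·473.53 + 101·402.95 = 166183.4.
Remaining total for batch 3: 252696.5 − 166183.4 = 86513.1.
Divide by its size: 86513.1 / 161 = 537.3484... → 537.35.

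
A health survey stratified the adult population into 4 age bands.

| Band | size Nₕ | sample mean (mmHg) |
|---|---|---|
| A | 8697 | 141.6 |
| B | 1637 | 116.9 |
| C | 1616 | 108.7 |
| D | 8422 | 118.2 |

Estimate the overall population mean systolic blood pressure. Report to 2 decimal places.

127.33

x̄_st = (Σ Nₕx̄ₕ) / (Σ Nₕ) = (8697·141.6 + 1637·116.9 + 1616·108.7 + 8422·118.2) / 20372
= 2594000.1 / 20372 = 127.3316... → 127.33.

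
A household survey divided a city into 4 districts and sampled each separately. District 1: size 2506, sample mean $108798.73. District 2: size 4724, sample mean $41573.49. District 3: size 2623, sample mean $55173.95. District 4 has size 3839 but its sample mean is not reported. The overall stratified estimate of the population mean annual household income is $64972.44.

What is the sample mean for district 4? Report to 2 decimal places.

71851.68

Σ Nₕx̄ₕ = N·μ, so 3839·x̄_4 = 13692·64972.44 − (2506·108798.73 + 4724·41573.49 + 2623·55173.95).
= 889602648.48 − 613764054.99 = 275838593.49.
x̄_4 = 275838593.49 / 3839 = 71851.6784... → 71851.68.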